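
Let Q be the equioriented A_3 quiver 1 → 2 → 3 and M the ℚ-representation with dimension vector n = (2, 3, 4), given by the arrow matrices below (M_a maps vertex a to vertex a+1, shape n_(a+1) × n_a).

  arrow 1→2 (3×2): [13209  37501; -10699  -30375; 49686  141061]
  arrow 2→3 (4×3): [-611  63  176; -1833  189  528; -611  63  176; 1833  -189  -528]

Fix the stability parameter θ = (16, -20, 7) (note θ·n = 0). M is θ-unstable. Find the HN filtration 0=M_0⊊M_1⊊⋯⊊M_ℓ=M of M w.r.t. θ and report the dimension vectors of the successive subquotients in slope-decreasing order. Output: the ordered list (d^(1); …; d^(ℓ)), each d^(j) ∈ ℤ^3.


Via rank(M_{q-1}∘⋯∘M_p): M ≅ I[1,2]^2, I[2,3], I[3,3]^3.
μ_θ-semistable layers: μ^(1)=7; μ^(2)=-2; μ^(3)=-20

((0, 0, 4); (2, 2, 0); (0, 1, 0))


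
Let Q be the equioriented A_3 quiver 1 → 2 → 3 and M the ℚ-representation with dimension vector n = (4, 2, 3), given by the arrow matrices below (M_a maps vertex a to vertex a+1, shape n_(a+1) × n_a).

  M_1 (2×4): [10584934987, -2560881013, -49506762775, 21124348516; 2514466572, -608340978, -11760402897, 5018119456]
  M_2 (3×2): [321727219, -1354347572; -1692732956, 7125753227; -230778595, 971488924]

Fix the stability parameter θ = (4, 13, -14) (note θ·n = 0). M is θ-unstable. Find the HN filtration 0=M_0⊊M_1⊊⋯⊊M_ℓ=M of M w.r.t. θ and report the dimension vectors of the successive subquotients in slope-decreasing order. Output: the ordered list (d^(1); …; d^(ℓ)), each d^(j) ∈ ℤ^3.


Via rank(M_{q-1}∘⋯∘M_p): M ≅ I[1,1]^2, I[1,3]^2, I[3,3].
μ_θ-semistable layers: μ^(1)=4; μ^(2)=1; μ^(3)=-14

((2, 0, 0); (2, 2, 2); (0, 0, 1))


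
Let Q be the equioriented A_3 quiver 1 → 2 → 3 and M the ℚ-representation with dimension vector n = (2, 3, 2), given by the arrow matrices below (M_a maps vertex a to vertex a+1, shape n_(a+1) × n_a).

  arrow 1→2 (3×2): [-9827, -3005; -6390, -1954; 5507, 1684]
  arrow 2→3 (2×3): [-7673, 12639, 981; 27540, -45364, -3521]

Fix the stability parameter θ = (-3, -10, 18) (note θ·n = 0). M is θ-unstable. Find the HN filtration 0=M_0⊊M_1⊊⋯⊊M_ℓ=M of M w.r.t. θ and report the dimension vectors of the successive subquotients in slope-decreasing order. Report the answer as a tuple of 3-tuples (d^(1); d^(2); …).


Interval decomposition of M: I[1,3]^2, I[2,2].
HN type (ℓ=3): μ^(1)=18; μ^(2)=-13/2; μ^(3)=-10

((0, 0, 2); (2, 2, 0); (0, 1, 0))


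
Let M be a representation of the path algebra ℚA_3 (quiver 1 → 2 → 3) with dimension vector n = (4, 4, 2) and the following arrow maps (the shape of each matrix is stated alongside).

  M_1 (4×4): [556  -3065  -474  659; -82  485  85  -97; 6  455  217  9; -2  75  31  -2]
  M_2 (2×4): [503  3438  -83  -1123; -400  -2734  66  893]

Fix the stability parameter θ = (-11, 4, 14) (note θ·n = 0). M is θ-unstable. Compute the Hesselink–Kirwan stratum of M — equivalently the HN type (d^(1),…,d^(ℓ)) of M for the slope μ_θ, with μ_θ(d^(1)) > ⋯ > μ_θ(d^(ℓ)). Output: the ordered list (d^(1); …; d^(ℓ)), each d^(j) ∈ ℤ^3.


Interval decomposition of M: I[1,2]^2, I[1,3]^2.
HN type (ℓ=3): μ^(1)=14; μ^(2)=4; μ^(3)=-11

((0, 0, 2); (0, 4, 0); (4, 0, 0))


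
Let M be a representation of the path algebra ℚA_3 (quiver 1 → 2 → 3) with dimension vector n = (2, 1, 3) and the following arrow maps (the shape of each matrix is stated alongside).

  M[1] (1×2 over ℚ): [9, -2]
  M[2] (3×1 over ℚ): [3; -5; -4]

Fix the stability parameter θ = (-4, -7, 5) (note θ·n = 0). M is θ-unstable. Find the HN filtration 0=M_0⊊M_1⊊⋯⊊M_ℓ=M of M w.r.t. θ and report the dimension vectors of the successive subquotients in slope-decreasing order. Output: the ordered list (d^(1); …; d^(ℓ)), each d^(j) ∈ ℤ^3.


Via rank(M_{q-1}∘⋯∘M_p): M ≅ I[1,1], I[1,3], I[3,3]^2.
μ_θ-semistable layers: μ^(1)=5; μ^(2)=-4; μ^(3)=-11/2

((0, 0, 3); (1, 0, 0); (1, 1, 0))


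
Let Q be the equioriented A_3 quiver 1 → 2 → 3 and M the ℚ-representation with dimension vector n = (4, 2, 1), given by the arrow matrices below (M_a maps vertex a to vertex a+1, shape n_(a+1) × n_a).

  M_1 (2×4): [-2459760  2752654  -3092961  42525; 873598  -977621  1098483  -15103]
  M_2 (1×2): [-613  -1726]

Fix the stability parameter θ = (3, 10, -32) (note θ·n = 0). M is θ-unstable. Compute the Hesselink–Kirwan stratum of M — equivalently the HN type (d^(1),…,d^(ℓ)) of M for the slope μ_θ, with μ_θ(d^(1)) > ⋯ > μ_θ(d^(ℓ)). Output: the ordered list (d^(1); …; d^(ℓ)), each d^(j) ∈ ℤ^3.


Via rank(M_{q-1}∘⋯∘M_p): M ≅ I[1,1]^2, I[1,2], I[1,3].
μ_θ-semistable layers: μ^(1)=10; μ^(2)=3; μ^(3)=-19/3

((0, 1, 0); (3, 0, 0); (1, 1, 1))


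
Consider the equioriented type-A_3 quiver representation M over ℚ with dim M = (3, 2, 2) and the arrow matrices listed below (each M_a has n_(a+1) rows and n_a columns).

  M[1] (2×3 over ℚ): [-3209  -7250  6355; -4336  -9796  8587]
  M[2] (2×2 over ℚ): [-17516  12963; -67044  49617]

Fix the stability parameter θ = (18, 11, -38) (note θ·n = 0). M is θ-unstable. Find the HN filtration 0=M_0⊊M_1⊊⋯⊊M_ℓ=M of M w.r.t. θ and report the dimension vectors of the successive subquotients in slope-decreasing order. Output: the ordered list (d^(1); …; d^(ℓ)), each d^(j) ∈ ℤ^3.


Interval decomposition of M: I[1,1], I[1,2], I[1,3], I[3,3].
HN type (ℓ=4): μ^(1)=18; μ^(2)=29/2; μ^(3)=-3; μ^(4)=-38

((1, 0, 0); (1, 1, 0); (1, 1, 1); (0, 0, 1))


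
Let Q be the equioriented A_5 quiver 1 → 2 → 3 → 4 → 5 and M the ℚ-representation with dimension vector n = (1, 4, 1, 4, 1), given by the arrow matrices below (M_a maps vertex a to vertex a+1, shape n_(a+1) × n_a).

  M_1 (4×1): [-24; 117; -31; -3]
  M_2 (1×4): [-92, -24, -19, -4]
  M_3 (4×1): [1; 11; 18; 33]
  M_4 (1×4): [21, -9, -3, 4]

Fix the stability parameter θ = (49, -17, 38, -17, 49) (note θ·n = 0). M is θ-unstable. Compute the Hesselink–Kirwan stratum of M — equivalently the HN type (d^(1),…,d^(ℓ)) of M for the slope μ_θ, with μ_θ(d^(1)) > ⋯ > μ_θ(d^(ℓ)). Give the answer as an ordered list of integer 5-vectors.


Interval decomposition of M: I[1,4], I[2,2]^3, I[4,4]^2, I[4,5].
HN type (ℓ=3): μ^(1)=49; μ^(2)=53/4; μ^(3)=-17

((0, 0, 0, 0, 1); (1, 1, 1, 1, 0); (0, 3, 0, 3, 0))


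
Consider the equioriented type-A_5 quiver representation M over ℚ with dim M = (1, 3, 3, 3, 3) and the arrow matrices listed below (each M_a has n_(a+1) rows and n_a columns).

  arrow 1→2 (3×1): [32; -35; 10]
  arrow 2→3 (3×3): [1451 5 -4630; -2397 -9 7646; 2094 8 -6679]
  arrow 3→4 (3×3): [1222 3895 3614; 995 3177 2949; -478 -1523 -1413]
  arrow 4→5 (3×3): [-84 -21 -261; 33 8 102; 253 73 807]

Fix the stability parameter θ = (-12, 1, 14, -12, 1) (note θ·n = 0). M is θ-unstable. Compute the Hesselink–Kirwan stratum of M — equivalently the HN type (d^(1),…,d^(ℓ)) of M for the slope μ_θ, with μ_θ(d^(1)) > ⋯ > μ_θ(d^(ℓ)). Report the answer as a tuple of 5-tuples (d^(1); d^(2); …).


Via rank(M_{q-1}∘⋯∘M_p): M ≅ I[1,5], I[2,4], I[2,5], I[5,5].
μ_θ-semistable layers: μ^(1)=1; μ^(2)=-12

((0, 3, 3, 3, 3); (1, 0, 0, 0, 0))


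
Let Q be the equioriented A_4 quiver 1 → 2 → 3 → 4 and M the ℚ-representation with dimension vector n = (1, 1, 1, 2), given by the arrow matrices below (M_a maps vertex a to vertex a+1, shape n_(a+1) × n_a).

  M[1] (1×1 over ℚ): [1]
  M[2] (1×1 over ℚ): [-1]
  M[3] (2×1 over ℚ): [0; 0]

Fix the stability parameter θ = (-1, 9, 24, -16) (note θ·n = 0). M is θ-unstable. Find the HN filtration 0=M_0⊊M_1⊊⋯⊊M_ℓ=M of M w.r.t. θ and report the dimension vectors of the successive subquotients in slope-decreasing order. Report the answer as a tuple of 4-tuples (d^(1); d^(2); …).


Interval decomposition of M: I[1,3], I[4,4]^2.
HN type (ℓ=4): μ^(1)=24; μ^(2)=9; μ^(3)=-1; μ^(4)=-16

((0, 0, 1, 0); (0, 1, 0, 0); (1, 0, 0, 0); (0, 0, 0, 2))


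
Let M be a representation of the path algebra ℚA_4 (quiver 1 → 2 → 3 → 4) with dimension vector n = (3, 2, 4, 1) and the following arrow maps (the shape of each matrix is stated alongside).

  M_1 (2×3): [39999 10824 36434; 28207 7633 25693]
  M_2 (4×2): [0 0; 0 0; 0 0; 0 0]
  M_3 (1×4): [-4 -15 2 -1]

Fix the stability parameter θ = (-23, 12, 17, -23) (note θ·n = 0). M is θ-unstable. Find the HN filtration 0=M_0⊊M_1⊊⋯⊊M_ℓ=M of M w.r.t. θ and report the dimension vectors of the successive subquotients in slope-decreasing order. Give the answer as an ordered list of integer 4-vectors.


Barcode: M ≅ I[1,1], I[1,2]^2, I[3,3]^3, I[3,4]. HN layers by μ_θ (4 steps, strictly decreasing):
  μ^(1)=17; μ^(2)=12; μ^(3)=-3; μ^(4)=-23

((0, 0, 3, 0); (0, 2, 0, 0); (0, 0, 1, 1); (3, 0, 0, 0))


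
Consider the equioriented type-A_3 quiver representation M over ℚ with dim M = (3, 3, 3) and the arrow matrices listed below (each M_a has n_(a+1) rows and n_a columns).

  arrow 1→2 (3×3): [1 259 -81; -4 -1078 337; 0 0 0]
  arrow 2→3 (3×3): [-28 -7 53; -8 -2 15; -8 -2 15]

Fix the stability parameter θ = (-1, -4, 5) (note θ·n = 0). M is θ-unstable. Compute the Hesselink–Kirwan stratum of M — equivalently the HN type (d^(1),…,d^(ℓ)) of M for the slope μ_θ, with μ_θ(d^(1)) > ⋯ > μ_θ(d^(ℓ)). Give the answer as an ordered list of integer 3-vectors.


Via rank(M_{q-1}∘⋯∘M_p): M ≅ I[1,1], I[1,2], I[1,3], I[2,3], I[3,3].
μ_θ-semistable layers: μ^(1)=5; μ^(2)=-1; μ^(3)=-5/2; μ^(4)=-4

((0, 0, 3); (1, 0, 0); (2, 2, 0); (0, 1, 0))


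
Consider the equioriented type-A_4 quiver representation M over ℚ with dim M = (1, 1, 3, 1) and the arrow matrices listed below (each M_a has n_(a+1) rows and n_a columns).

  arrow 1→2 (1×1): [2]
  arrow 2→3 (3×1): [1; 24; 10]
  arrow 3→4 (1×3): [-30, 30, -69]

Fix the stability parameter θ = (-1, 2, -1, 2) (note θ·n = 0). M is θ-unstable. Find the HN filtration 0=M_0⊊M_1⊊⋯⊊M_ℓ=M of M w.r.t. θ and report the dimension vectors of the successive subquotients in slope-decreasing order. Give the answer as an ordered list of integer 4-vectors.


Barcode: M ≅ I[1,3], I[3,3], I[3,4]. HN layers by μ_θ (3 steps, strictly decreasing):
  μ^(1)=2; μ^(2)=1/2; μ^(3)=-1

((0, 0, 0, 1); (0, 1, 1, 0); (1, 0, 2, 0))


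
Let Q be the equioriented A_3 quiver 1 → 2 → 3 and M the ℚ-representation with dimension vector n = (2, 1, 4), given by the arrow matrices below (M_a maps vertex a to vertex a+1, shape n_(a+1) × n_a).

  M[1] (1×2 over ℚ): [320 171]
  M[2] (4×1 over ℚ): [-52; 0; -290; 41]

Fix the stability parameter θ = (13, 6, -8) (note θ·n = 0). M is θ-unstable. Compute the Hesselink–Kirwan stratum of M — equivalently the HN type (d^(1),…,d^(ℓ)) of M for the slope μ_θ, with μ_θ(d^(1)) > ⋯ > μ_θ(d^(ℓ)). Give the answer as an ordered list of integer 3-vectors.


Interval decomposition of M: I[1,1], I[1,3], I[3,3]^3.
HN type (ℓ=3): μ^(1)=13; μ^(2)=11/3; μ^(3)=-8

((1, 0, 0); (1, 1, 1); (0, 0, 3))


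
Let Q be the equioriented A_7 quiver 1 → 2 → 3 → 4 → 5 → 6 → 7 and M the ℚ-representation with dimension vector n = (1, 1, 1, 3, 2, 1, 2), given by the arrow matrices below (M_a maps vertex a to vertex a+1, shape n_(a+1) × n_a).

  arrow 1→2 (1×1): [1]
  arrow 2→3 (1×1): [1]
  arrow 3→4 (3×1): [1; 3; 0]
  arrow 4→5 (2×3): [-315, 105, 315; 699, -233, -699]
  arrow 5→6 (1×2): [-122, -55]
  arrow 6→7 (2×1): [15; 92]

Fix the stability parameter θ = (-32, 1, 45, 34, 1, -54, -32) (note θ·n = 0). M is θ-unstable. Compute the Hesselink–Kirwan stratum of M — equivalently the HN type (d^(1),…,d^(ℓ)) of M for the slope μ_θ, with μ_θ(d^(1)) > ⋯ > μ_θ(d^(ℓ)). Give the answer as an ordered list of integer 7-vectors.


Barcode: M ≅ I[1,4], I[4,4], I[4,7], I[5,5], I[7,7]. HN layers by μ_θ (5 steps, strictly decreasing):
  μ^(1)=79/2; μ^(2)=34; μ^(3)=1; μ^(4)=-51/4; μ^(5)=-32

((0, 0, 1, 1, 0, 0, 0); (0, 0, 0, 1, 0, 0, 0); (0, 1, 0, 0, 1, 0, 0); (0, 0, 0, 1, 1, 1, 1); (1, 0, 0, 0, 0, 0, 1))


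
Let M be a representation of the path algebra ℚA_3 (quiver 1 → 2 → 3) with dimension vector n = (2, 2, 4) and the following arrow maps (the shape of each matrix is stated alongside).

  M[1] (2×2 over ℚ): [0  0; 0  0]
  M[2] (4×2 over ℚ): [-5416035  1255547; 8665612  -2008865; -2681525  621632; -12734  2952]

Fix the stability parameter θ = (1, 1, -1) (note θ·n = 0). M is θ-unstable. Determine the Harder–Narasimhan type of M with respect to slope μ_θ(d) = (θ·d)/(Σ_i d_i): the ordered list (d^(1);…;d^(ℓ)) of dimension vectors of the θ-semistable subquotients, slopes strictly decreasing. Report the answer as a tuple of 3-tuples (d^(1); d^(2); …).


Interval decomposition of M: I[1,1]^2, I[2,3]^2, I[3,3]^2.
HN type (ℓ=3): μ^(1)=1; μ^(2)=0; μ^(3)=-1

((2, 0, 0); (0, 2, 2); (0, 0, 2))


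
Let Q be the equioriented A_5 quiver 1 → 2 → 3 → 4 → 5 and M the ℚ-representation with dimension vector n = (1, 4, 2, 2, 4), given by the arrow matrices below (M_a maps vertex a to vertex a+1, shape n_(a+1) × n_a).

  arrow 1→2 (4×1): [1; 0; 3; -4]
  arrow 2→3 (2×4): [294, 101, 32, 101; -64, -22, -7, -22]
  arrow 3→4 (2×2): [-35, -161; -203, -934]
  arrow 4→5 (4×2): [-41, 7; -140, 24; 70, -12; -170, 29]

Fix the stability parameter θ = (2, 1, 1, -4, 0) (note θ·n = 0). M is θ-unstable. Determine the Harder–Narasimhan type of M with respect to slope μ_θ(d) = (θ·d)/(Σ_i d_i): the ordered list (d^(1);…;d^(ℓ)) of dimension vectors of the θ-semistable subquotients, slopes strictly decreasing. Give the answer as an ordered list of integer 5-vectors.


Via rank(M_{q-1}∘⋯∘M_p): M ≅ I[1,5], I[2,2]^2, I[2,5], I[5,5]^2.
μ_θ-semistable layers: μ^(1)=1; μ^(2)=0; μ^(3)=-2/3

((0, 2, 0, 0, 0); (1, 1, 1, 1, 4); (0, 1, 1, 1, 0))


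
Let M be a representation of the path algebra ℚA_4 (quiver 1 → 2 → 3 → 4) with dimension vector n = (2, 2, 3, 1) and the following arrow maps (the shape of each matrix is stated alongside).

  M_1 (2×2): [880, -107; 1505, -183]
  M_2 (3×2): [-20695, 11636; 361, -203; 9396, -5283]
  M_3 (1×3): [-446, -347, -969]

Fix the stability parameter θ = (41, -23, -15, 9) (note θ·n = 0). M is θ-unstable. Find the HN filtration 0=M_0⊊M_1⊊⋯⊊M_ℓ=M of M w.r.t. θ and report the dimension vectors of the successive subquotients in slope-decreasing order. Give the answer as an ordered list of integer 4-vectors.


Interval decomposition of M: I[1,3], I[1,4], I[3,3].
HN type (ℓ=3): μ^(1)=9; μ^(2)=1; μ^(3)=-15

((0, 0, 0, 1); (2, 2, 2, 0); (0, 0, 1, 0))


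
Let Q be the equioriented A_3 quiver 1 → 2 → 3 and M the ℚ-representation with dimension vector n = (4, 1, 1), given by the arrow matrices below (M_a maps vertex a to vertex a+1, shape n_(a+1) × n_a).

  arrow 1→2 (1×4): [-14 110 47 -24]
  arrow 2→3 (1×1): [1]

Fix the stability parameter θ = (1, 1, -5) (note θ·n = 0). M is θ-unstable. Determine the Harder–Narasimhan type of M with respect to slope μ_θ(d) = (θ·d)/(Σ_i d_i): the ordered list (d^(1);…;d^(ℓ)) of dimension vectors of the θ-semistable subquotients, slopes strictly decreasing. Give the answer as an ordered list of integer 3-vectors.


Interval decomposition of M: I[1,1]^3, I[1,3].
HN type (ℓ=2): μ^(1)=1; μ^(2)=-1

((3, 0, 0); (1, 1, 1))


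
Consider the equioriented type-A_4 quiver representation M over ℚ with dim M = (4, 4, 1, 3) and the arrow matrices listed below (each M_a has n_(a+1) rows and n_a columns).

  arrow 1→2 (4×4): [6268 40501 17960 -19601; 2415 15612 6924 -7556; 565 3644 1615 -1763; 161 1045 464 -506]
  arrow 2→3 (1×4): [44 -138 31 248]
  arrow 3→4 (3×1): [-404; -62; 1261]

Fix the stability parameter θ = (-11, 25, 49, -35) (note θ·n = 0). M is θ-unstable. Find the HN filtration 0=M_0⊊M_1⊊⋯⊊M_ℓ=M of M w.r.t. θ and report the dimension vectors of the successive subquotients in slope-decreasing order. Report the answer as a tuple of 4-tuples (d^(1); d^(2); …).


Via rank(M_{q-1}∘⋯∘M_p): M ≅ I[1,2]^3, I[1,4], I[4,4]^2.
μ_θ-semistable layers: μ^(1)=25; μ^(2)=13; μ^(3)=-11; μ^(4)=-35

((0, 3, 0, 0); (0, 1, 1, 1); (4, 0, 0, 0); (0, 0, 0, 2))


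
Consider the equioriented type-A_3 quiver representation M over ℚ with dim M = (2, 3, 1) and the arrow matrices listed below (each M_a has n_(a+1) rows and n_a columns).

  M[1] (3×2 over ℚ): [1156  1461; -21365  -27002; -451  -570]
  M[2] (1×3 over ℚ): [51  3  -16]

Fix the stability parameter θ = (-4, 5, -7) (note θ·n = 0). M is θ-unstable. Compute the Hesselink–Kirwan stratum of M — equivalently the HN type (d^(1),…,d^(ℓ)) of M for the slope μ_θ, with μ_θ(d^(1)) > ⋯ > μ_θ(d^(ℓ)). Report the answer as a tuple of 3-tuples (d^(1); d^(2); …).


Interval decomposition of M: I[1,2], I[1,3], I[2,2].
HN type (ℓ=3): μ^(1)=5; μ^(2)=-1; μ^(3)=-4

((0, 2, 0); (0, 1, 1); (2, 0, 0))


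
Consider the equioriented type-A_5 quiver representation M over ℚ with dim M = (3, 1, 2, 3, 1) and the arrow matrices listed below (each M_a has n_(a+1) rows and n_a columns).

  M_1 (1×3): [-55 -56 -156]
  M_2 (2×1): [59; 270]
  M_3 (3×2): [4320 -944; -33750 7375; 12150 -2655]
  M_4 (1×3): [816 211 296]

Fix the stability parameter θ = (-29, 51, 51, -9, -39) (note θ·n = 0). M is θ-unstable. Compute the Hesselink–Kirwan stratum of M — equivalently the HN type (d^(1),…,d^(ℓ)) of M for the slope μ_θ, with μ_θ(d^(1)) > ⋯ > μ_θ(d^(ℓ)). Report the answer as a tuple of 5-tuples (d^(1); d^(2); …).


Via rank(M_{q-1}∘⋯∘M_p): M ≅ I[1,1]^2, I[1,3], I[3,5], I[4,4]^2.
μ_θ-semistable layers: μ^(1)=51; μ^(2)=1; μ^(3)=-9; μ^(4)=-29

((0, 1, 1, 0, 0); (0, 0, 1, 1, 1); (0, 0, 0, 2, 0); (3, 0, 0, 0, 0))


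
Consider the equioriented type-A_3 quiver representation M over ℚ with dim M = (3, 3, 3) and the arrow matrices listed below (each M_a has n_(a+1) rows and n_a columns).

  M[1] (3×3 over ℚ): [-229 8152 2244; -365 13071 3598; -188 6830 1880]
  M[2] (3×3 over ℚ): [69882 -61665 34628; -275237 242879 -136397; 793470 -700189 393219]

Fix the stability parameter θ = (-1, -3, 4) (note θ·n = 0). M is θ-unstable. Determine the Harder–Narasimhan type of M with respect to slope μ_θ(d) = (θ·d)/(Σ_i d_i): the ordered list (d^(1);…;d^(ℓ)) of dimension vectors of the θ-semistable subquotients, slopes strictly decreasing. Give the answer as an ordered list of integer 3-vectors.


Interval decomposition of M: I[1,3]^3.
HN type (ℓ=2): μ^(1)=4; μ^(2)=-2

((0, 0, 3); (3, 3, 0))


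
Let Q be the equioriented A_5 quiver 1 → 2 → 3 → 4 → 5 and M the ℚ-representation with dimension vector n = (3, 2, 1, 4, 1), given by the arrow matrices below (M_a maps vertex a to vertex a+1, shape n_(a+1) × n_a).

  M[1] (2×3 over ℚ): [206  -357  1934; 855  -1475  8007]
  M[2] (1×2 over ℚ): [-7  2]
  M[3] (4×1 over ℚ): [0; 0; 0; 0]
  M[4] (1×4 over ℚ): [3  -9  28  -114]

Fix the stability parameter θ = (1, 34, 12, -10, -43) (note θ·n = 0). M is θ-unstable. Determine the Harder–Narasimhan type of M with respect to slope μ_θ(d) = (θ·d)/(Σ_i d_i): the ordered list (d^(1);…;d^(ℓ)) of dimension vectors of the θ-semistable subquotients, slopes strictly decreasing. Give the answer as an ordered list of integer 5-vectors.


Interval decomposition of M: I[1,1], I[1,2], I[1,3], I[4,4]^3, I[4,5].
HN type (ℓ=5): μ^(1)=34; μ^(2)=23; μ^(3)=1; μ^(4)=-10; μ^(5)=-53/2

((0, 1, 0, 0, 0); (0, 1, 1, 0, 0); (3, 0, 0, 0, 0); (0, 0, 0, 3, 0); (0, 0, 0, 1, 1))


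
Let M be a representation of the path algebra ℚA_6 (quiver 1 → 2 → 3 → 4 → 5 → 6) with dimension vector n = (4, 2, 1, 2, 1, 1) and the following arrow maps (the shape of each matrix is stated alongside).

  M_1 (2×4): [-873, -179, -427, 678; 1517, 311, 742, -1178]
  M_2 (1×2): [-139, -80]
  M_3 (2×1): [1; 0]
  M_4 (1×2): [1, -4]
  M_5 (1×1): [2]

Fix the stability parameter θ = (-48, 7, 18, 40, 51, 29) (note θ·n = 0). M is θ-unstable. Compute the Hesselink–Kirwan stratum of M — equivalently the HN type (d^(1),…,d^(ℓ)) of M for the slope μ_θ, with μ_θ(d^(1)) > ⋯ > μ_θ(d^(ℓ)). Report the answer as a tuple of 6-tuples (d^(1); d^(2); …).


Interval decomposition of M: I[1,1]^2, I[1,2], I[1,6], I[4,4].
HN type (ℓ=4): μ^(1)=40; μ^(2)=18; μ^(3)=7; μ^(4)=-48

((0, 0, 0, 2, 1, 1); (0, 0, 1, 0, 0, 0); (0, 2, 0, 0, 0, 0); (4, 0, 0, 0, 0, 0))


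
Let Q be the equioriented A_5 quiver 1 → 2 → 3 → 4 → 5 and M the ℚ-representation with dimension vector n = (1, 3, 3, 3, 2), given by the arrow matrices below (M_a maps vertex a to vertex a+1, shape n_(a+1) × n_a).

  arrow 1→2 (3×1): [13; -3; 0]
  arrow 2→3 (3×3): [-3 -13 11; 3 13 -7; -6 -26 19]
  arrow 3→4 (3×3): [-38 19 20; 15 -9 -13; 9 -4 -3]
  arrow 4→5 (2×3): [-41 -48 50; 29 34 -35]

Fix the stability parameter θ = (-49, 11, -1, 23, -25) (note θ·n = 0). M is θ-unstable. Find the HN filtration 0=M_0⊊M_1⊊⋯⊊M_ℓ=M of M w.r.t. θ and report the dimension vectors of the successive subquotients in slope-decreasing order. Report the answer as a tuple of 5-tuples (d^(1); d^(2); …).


Via rank(M_{q-1}∘⋯∘M_p): M ≅ I[1,2], I[2,5]^2, I[3,4].
μ_θ-semistable layers: μ^(1)=23; μ^(2)=11; μ^(3)=2; μ^(4)=-1; μ^(5)=-49

((0, 0, 0, 1, 0); (0, 1, 0, 0, 0); (0, 2, 2, 2, 2); (0, 0, 1, 0, 0); (1, 0, 0, 0, 0))


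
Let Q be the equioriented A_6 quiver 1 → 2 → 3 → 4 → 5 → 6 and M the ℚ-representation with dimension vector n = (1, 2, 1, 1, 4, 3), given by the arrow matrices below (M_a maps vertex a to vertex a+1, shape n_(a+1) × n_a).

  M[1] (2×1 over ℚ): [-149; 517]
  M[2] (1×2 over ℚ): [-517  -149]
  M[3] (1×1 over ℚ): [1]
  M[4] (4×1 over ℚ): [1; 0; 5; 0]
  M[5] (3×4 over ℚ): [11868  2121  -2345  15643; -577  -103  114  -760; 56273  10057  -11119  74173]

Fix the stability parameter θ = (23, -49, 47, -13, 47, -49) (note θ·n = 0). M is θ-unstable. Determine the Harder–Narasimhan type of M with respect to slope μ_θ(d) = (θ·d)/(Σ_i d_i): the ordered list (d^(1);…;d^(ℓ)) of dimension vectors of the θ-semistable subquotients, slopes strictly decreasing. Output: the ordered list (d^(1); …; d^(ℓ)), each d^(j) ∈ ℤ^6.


Via rank(M_{q-1}∘⋯∘M_p): M ≅ I[1,2], I[2,6], I[5,5], I[5,6]^2.
μ_θ-semistable layers: μ^(1)=47; μ^(2)=8; μ^(3)=-1; μ^(4)=-13; μ^(5)=-49

((0, 0, 0, 0, 1, 0); (0, 0, 1, 1, 1, 1); (0, 0, 0, 0, 2, 2); (1, 1, 0, 0, 0, 0); (0, 1, 0, 0, 0, 0))


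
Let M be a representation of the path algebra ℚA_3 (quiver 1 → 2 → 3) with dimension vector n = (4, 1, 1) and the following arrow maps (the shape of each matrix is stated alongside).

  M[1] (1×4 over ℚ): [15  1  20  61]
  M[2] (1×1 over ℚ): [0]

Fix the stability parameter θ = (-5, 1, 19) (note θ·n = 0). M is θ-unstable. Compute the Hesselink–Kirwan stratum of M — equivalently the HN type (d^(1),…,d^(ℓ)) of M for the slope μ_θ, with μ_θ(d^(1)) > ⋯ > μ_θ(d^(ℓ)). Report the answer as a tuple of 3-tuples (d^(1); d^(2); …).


Interval decomposition of M: I[1,1]^3, I[1,2], I[3,3].
HN type (ℓ=3): μ^(1)=19; μ^(2)=1; μ^(3)=-5

((0, 0, 1); (0, 1, 0); (4, 0, 0))


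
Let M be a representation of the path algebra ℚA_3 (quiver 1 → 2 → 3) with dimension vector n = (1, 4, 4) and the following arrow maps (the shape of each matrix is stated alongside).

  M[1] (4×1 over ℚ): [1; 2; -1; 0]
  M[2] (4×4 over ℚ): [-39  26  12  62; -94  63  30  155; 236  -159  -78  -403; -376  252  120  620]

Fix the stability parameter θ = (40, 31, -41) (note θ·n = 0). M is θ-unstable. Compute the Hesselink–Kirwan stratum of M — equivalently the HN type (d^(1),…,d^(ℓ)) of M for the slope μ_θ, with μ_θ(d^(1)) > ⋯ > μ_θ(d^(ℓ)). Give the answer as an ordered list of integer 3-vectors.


Via rank(M_{q-1}∘⋯∘M_p): M ≅ I[1,3], I[2,2]^2, I[2,3], I[3,3]^2.
μ_θ-semistable layers: μ^(1)=31; μ^(2)=10; μ^(3)=-5; μ^(4)=-41

((0, 2, 0); (1, 1, 1); (0, 1, 1); (0, 0, 2))


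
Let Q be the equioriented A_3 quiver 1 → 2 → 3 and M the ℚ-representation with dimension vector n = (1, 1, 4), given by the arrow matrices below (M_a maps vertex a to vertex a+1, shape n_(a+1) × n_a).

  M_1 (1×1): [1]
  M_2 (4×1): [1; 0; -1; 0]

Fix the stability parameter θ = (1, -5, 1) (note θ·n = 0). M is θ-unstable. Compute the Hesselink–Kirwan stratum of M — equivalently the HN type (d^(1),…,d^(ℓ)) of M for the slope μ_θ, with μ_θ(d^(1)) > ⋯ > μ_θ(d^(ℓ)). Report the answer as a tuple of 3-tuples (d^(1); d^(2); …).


Interval decomposition of M: I[1,3], I[3,3]^3.
HN type (ℓ=2): μ^(1)=1; μ^(2)=-2

((0, 0, 4); (1, 1, 0))


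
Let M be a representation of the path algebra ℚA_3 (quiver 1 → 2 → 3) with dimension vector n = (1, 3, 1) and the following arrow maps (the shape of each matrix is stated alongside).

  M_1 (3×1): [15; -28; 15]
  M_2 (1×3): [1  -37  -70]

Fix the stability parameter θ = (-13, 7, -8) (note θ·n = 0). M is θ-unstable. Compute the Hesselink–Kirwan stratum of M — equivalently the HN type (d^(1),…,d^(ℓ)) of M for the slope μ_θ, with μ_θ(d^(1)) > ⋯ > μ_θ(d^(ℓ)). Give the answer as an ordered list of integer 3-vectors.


Via rank(M_{q-1}∘⋯∘M_p): M ≅ I[1,3], I[2,2]^2.
μ_θ-semistable layers: μ^(1)=7; μ^(2)=-1/2; μ^(3)=-13

((0, 2, 0); (0, 1, 1); (1, 0, 0))


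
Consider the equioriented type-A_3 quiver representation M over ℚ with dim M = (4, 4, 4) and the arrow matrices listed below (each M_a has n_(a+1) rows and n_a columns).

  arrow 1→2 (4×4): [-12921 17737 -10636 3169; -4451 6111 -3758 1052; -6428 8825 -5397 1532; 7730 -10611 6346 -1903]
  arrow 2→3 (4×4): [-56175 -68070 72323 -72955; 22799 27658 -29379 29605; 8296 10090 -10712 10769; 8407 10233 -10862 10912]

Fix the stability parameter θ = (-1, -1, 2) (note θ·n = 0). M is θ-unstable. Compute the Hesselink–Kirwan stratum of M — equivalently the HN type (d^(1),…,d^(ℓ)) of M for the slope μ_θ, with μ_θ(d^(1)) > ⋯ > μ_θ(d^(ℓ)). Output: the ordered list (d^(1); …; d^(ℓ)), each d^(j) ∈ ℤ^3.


Via rank(M_{q-1}∘⋯∘M_p): M ≅ I[1,2], I[1,3]^3, I[3,3].
μ_θ-semistable layers: μ^(1)=2; μ^(2)=-1

((0, 0, 4); (4, 4, 0))


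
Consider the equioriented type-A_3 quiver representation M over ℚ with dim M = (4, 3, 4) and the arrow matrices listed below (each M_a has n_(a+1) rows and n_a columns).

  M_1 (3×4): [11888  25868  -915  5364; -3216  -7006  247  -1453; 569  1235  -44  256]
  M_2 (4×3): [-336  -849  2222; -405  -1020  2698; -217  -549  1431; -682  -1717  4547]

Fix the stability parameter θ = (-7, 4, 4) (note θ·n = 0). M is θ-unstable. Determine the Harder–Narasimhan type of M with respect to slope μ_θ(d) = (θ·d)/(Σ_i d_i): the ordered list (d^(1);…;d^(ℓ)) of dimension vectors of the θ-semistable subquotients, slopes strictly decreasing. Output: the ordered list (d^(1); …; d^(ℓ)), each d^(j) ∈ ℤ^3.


Barcode: M ≅ I[1,1], I[1,3]^3, I[3,3]. HN layers by μ_θ (2 steps, strictly decreasing):
  μ^(1)=4; μ^(2)=-7

((0, 3, 4); (4, 0, 0))


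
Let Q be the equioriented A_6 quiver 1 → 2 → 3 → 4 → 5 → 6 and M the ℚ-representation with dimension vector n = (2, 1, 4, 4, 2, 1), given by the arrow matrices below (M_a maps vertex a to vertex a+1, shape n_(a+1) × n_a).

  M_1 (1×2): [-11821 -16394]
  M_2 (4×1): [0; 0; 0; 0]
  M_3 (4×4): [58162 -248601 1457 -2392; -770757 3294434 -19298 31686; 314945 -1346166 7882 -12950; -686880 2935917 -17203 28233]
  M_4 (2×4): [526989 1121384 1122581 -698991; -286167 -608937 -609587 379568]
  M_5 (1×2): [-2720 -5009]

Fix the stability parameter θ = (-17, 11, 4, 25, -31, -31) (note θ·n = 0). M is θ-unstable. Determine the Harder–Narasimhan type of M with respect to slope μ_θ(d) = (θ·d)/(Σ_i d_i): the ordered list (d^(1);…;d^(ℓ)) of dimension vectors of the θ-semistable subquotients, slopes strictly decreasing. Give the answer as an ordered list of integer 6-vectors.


Barcode: M ≅ I[1,1], I[1,2], I[3,4]^2, I[3,5], I[3,6]. HN layers by μ_θ (6 steps, strictly decreasing):
  μ^(1)=25; μ^(2)=11; μ^(3)=4; μ^(4)=-2/3; μ^(5)=-33/4; μ^(6)=-17

((0, 0, 0, 2, 0, 0); (0, 1, 0, 0, 0, 0); (0, 0, 2, 0, 0, 0); (0, 0, 1, 1, 1, 0); (0, 0, 1, 1, 1, 1); (2, 0, 0, 0, 0, 0))


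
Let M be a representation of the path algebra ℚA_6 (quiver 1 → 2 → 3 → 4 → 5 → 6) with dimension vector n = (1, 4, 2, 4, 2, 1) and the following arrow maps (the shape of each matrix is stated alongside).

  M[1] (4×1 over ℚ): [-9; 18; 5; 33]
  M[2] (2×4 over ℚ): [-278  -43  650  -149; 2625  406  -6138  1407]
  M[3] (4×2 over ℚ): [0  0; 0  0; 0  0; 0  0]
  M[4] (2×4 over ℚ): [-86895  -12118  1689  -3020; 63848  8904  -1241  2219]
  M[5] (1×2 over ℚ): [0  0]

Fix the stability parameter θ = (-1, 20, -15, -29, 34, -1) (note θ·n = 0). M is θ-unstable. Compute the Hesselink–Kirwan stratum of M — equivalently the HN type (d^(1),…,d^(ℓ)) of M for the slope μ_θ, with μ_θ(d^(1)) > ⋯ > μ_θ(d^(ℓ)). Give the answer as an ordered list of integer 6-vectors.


Interval decomposition of M: I[1,3], I[2,2]^2, I[2,3], I[4,4]^2, I[4,5]^2, I[6,6].
HN type (ℓ=5): μ^(1)=34; μ^(2)=20; μ^(3)=5/2; μ^(4)=-1; μ^(5)=-29

((0, 0, 0, 0, 2, 0); (0, 2, 0, 0, 0, 0); (0, 2, 2, 0, 0, 0); (1, 0, 0, 0, 0, 1); (0, 0, 0, 4, 0, 0))


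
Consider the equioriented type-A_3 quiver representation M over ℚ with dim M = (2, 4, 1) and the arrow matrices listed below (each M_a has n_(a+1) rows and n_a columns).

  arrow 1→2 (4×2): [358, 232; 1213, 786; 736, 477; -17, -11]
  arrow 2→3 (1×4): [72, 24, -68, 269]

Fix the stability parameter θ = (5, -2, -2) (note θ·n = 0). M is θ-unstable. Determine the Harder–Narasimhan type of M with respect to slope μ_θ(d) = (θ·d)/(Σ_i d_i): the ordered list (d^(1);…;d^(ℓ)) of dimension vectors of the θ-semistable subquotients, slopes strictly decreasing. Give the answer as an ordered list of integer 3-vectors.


Via rank(M_{q-1}∘⋯∘M_p): M ≅ I[1,2], I[1,3], I[2,2]^2.
μ_θ-semistable layers: μ^(1)=3/2; μ^(2)=1/3; μ^(3)=-2

((1, 1, 0); (1, 1, 1); (0, 2, 0))


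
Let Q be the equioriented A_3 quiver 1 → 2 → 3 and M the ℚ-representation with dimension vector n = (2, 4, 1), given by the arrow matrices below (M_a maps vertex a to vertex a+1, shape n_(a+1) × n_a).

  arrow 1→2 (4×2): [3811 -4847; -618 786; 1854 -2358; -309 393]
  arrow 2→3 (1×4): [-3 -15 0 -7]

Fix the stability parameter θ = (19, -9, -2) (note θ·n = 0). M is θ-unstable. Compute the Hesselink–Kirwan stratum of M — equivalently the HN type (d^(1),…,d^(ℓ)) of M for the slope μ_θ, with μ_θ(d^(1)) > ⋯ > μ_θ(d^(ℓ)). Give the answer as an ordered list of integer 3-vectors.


Barcode: M ≅ I[1,1], I[1,2], I[2,2]^2, I[2,3]. HN layers by μ_θ (4 steps, strictly decreasing):
  μ^(1)=19; μ^(2)=5; μ^(3)=-2; μ^(4)=-9

((1, 0, 0); (1, 1, 0); (0, 0, 1); (0, 3, 0))


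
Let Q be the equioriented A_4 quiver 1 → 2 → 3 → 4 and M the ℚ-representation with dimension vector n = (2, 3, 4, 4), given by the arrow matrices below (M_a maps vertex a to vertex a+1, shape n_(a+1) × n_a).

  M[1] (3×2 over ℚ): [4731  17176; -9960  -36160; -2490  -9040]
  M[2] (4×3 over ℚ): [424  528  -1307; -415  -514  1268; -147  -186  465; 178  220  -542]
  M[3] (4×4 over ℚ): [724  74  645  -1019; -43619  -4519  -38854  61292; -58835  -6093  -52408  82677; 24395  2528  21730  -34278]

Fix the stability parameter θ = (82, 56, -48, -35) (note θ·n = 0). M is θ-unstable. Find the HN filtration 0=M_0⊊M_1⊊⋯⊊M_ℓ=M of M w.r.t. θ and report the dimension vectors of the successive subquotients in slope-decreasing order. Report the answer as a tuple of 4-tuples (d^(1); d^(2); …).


Interval decomposition of M: I[1,1], I[1,4], I[2,2], I[2,4], I[3,4]^2.
HN type (ℓ=6): μ^(1)=82; μ^(2)=56; μ^(3)=55/4; μ^(4)=-9; μ^(5)=-35; μ^(6)=-48

((1, 0, 0, 0); (0, 1, 0, 0); (1, 1, 1, 1); (0, 1, 1, 1); (0, 0, 0, 2); (0, 0, 2, 0))


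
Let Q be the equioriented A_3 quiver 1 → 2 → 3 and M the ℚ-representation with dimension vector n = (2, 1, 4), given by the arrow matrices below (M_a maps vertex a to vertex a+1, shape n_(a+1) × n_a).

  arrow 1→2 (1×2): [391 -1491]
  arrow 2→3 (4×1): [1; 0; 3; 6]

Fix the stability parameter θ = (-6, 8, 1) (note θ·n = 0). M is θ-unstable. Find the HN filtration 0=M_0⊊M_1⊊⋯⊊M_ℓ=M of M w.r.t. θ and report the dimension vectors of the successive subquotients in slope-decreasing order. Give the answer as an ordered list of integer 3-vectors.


Barcode: M ≅ I[1,1], I[1,3], I[3,3]^3. HN layers by μ_θ (3 steps, strictly decreasing):
  μ^(1)=9/2; μ^(2)=1; μ^(3)=-6

((0, 1, 1); (0, 0, 3); (2, 0, 0))


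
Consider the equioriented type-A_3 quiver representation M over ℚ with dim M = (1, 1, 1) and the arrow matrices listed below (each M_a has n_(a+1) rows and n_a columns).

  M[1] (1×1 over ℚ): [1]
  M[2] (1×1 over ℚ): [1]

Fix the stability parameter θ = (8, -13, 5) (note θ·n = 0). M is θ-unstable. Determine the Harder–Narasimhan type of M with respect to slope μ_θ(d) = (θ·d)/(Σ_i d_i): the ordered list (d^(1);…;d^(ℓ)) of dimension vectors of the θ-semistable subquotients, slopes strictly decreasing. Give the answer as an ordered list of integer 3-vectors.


Interval decomposition of M: I[1,3].
HN type (ℓ=2): μ^(1)=5; μ^(2)=-5/2

((0, 0, 1); (1, 1, 0))


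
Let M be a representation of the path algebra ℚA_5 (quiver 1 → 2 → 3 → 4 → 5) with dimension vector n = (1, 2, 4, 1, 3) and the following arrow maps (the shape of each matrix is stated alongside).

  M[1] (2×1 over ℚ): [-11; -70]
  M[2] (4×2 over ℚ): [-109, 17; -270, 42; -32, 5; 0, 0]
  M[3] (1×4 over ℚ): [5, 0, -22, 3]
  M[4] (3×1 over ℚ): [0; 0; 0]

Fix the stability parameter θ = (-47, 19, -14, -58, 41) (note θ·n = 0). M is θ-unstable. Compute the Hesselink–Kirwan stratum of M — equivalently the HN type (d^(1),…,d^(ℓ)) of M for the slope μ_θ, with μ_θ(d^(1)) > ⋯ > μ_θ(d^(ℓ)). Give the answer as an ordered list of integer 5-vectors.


Interval decomposition of M: I[1,4], I[2,3], I[3,3]^2, I[5,5]^3.
HN type (ℓ=5): μ^(1)=41; μ^(2)=5/2; μ^(3)=-14; μ^(4)=-53/3; μ^(5)=-47

((0, 0, 0, 0, 3); (0, 1, 1, 0, 0); (0, 0, 2, 0, 0); (0, 1, 1, 1, 0); (1, 0, 0, 0, 0))


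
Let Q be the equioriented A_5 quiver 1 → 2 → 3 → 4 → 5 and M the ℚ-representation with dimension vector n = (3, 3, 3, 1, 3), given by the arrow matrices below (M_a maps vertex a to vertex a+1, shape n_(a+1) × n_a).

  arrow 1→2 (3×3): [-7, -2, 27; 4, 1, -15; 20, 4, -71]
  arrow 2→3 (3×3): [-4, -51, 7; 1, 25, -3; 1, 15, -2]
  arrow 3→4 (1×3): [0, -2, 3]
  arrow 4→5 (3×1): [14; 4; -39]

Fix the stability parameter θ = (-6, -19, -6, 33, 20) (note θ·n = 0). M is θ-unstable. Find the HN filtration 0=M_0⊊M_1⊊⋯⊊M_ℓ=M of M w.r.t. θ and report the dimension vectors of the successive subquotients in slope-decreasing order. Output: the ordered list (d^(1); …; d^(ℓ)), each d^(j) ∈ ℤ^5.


Barcode: M ≅ I[1,3]^2, I[1,5], I[5,5]^2. HN layers by μ_θ (4 steps, strictly decreasing):
  μ^(1)=53/2; μ^(2)=20; μ^(3)=-6; μ^(4)=-25/2

((0, 0, 0, 1, 1); (0, 0, 0, 0, 2); (0, 0, 3, 0, 0); (3, 3, 0, 0, 0))


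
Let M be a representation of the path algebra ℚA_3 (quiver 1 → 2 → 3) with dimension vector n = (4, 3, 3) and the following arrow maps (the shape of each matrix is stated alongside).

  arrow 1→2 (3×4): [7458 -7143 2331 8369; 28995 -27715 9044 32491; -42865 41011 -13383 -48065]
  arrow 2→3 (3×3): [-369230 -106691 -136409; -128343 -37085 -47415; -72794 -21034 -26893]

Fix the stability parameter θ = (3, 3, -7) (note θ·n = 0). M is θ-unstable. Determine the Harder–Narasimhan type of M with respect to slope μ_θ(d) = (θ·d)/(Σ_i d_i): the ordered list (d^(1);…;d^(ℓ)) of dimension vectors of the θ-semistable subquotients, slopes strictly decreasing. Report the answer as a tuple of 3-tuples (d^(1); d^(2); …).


Barcode: M ≅ I[1,1], I[1,3]^3. HN layers by μ_θ (2 steps, strictly decreasing):
  μ^(1)=3; μ^(2)=-1/3

((1, 0, 0); (3, 3, 3))


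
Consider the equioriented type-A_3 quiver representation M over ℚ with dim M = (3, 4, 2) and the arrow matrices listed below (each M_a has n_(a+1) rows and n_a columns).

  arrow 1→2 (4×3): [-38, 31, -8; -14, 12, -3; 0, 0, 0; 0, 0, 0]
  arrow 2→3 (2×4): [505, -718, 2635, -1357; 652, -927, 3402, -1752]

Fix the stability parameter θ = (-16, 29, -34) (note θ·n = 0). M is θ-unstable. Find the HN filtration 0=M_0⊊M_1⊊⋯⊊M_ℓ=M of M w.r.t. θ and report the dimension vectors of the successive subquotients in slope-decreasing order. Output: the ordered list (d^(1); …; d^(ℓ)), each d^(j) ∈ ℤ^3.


Interval decomposition of M: I[1,1], I[1,3]^2, I[2,2]^2.
HN type (ℓ=3): μ^(1)=29; μ^(2)=-5/2; μ^(3)=-16

((0, 2, 0); (0, 2, 2); (3, 0, 0))


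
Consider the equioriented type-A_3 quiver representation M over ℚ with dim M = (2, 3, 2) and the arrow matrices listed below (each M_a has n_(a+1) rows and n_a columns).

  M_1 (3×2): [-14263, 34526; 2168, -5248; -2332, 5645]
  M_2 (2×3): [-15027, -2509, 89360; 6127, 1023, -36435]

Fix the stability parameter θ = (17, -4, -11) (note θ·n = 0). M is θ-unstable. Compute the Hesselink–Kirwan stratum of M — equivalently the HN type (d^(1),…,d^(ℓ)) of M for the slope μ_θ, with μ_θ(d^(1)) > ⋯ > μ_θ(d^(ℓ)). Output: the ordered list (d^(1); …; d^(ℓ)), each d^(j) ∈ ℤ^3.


Interval decomposition of M: I[1,3]^2, I[2,2].
HN type (ℓ=2): μ^(1)=2/3; μ^(2)=-4

((2, 2, 2); (0, 1, 0))


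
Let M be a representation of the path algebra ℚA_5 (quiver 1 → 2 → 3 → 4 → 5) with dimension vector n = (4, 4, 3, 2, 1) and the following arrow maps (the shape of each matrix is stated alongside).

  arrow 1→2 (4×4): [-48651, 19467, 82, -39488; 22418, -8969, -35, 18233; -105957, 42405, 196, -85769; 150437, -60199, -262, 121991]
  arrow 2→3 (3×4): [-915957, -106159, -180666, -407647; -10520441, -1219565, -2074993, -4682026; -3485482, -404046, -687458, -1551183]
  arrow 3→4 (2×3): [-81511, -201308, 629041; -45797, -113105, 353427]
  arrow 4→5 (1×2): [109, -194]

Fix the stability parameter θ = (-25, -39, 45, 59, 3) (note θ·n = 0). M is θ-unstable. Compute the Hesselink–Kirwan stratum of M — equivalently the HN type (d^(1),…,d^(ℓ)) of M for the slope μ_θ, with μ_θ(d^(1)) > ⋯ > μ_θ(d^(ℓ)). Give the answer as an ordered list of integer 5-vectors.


Interval decomposition of M: I[1,1], I[1,2], I[1,4], I[1,5], I[2,3].
HN type (ℓ=6): μ^(1)=59; μ^(2)=45; μ^(3)=107/3; μ^(4)=-25; μ^(5)=-32; μ^(6)=-39

((0, 0, 0, 1, 0); (0, 0, 2, 0, 0); (0, 0, 1, 1, 1); (1, 0, 0, 0, 0); (3, 3, 0, 0, 0); (0, 1, 0, 0, 0))


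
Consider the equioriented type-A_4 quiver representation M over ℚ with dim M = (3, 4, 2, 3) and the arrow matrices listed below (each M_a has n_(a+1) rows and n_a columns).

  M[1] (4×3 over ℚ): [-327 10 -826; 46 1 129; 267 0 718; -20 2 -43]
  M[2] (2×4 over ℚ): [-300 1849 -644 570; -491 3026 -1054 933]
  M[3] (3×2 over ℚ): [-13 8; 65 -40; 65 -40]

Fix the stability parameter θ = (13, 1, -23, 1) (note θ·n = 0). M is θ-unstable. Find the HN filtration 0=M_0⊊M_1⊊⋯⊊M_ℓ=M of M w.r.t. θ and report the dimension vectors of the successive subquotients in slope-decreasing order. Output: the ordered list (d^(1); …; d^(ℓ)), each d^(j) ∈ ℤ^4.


Barcode: M ≅ I[1,2], I[1,3], I[1,4], I[2,2], I[4,4]^2. HN layers by μ_θ (3 steps, strictly decreasing):
  μ^(1)=7; μ^(2)=1; μ^(3)=-3

((1, 1, 0, 0); (0, 1, 0, 3); (2, 2, 2, 0))


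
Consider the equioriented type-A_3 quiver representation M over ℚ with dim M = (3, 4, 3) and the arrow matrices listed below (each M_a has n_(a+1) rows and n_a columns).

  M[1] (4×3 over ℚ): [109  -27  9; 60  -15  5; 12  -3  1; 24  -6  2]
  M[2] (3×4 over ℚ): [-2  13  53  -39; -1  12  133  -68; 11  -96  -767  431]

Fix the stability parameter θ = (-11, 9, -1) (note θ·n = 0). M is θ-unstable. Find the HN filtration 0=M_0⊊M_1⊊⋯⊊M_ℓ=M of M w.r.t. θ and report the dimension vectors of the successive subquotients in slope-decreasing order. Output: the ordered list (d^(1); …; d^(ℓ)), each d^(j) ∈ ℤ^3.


Via rank(M_{q-1}∘⋯∘M_p): M ≅ I[1,1], I[1,3]^2, I[2,2], I[2,3].
μ_θ-semistable layers: μ^(1)=9; μ^(2)=4; μ^(3)=-11

((0, 1, 0); (0, 3, 3); (3, 0, 0))
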